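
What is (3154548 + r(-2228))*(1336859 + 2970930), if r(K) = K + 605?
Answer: 13582135632825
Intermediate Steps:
r(K) = 605 + K
(3154548 + r(-2228))*(1336859 + 2970930) = (3154548 + (605 - 2228))*(1336859 + 2970930) = (3154548 - 1623)*4307789 = 3152925*4307789 = 13582135632825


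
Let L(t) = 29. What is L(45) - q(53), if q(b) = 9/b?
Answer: 1528/53 ≈ 28.830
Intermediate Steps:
L(45) - q(53) = 29 - 9/53 = 1528/53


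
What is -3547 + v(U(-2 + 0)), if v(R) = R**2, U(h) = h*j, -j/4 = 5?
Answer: -1947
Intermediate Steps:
j = -20 (j = -4*5 = -20)
U(h) = -20*h (U(h) = h*(-20) = -20*h)
-3547 + v(U(-2 + 0)) = -3547 + (-20*(-2 + 0))**2 = -3547 + (-20*(-2))**2 = -3547 + 40**2 = -3547 + 1600 = -1947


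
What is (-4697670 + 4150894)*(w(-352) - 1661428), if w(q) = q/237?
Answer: 215297855067488/237 ≈ 9.0843e+11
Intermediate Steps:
w(q) = q/237 (w(q) = q*(1/237) = q/237)
(-4697670 + 4150894)*(w(-352) - 1661428) = (-4697670 + 4150894)*((1/237)*(-352) - 1661428) = -546776*(-352/237 - 1661428) = -546776*(-393758788/237) = 215297855067488/237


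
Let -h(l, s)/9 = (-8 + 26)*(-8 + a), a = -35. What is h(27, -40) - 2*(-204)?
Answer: 7374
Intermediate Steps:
h(l, s) = 6966 (h(l, s) = -9*(-8 + 26)*(-8 - 35) = -162*(-43) = -9*(-774) = 6966)
h(27, -40) - 2*(-204) = 6966 - 2*(-204) = 6966 + 408 = 7374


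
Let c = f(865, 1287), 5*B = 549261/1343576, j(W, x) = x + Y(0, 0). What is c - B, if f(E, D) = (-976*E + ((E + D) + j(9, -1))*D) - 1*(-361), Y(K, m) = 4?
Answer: 12962861006019/6717880 ≈ 1.9296e+6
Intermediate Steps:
j(W, x) = 4 + x (j(W, x) = x + 4 = 4 + x)
B = 549261/6717880 (B = (549261/1343576)/5 = (549261*(1/1343576))/5 = (⅕)*(549261/1343576) = 549261/6717880 ≈ 0.081761)
f(E, D) = 361 - 976*E + D*(3 + D + E) (f(E, D) = (-976*E + ((E + D) + (4 - 1))*D) - 1*(-361) = (-976*E + ((D + E) + 3)*D) + 361 = (-976*E + (3 + D + E)*D) + 361 = (-976*E + D*(3 + D + E)) + 361 = 361 - 976*E + D*(3 + D + E))
c = 1929606 (c = 361 + 1287² - 976*865 + 3*1287 + 1287*865 = 361 + 1656369 - 844240 + 3861 + 1113255 = 1929606)
c - B = 1929606 - 1*549261/6717880 = 1929606 - 549261/6717880 = 12962861006019/6717880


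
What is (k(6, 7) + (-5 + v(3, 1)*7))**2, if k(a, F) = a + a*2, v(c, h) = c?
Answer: 1156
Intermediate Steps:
k(a, F) = 3*a (k(a, F) = a + 2*a = 3*a)
(k(6, 7) + (-5 + v(3, 1)*7))**2 = (3*6 + (-5 + 3*7))**2 = (18 + (-5 + 21))**2 = (18 + 16)**2 = 34**2 = 1156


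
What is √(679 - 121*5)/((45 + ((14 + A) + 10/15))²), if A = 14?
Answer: 9*√74/48841 ≈ 0.0015852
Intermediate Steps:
√(679 - 121*5)/((45 + ((14 + A) + 10/15))²) = √(679 - 121*5)/((45 + ((14 + 14) + 10/15))²) = √(679 - 605)/((45 + (28 + 10*(1/15)))²) = √74/((45 + (28 + ⅔))²) = √74/((45 + 86/3)²) = √74/((221/3)²) = √74/(48841/9) = √74*(9/48841) = 9*√74/48841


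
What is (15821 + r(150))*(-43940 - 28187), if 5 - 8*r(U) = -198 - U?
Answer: -9154430967/8 ≈ -1.1443e+9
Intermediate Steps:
r(U) = 203/8 + U/8 (r(U) = 5/8 - (-198 - U)/8 = 5/8 + (99/4 + U/8) = 203/8 + U/8)
(15821 + r(150))*(-43940 - 28187) = (15821 + (203/8 + (⅛)*150))*(-43940 - 28187) = (15821 + (203/8 + 75/4))*(-72127) = (15821 + 353/8)*(-72127) = (126921/8)*(-72127) = -9154430967/8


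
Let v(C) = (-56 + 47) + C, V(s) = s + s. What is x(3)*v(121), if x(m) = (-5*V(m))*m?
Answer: -10080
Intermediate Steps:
V(s) = 2*s
x(m) = -10*m² (x(m) = (-10*m)*m = -10*m²)
v(C) = -9 + C
x(3)*v(121) = (-10*3²)*(-9 + 121) = -10*9*112 = -90*112 = -10080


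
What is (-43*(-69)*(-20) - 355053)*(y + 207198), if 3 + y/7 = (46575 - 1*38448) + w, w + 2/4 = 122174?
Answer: -927644008473/2 ≈ -4.6382e+11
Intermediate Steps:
w = 244347/2 (w = -1/2 + 122174 = 244347/2 ≈ 1.2217e+5)
y = 1824165/2 (y = -21 + 7*((46575 - 1*38448) + 244347/2) = -21 + 7*((46575 - 38448) + 244347/2) = -21 + 7*(8127 + 244347/2) = -21 + 7*(260601/2) = -21 + 1824207/2 = 1824165/2 ≈ 9.1208e+5)
(-43*(-69)*(-20) - 355053)*(y + 207198) = (-43*(-69)*(-20) - 355053)*(1824165/2 + 207198) = (-(-2967)*(-20) - 355053)*(2238561/2) = (-1*59340 - 355053)*(2238561/2) = (-59340 - 355053)*(2238561/2) = -414393*2238561/2 = -927644008473/2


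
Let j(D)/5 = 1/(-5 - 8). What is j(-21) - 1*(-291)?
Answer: 3778/13 ≈ 290.62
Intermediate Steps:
j(D) = -5/13 (j(D) = 5/(-5 - 8) = 5/(-13) = 5*(-1/13) = -5/13)
j(-21) - 1*(-291) = -5/13 - 1*(-291) = -5/13 + 291 = 3778/13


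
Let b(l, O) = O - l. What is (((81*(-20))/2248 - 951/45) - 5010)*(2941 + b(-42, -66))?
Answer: -123734849093/8430 ≈ -1.4678e+7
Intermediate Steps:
(((81*(-20))/2248 - 951/45) - 5010)*(2941 + b(-42, -66)) = (((81*(-20))/2248 - 951/45) - 5010)*(2941 + (-66 - 1*(-42))) = ((-1620*1/2248 - 951*1/45) - 5010)*(2941 + (-66 + 42)) = ((-405/562 - 317/15) - 5010)*(2941 - 24) = (-184229/8430 - 5010)*2917 = -42418529/8430*2917 = -123734849093/8430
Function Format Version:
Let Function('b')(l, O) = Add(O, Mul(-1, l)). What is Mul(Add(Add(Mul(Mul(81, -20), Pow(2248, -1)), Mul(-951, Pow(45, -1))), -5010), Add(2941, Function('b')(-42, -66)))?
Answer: Rational(-123734849093, 8430) ≈ -1.4678e+7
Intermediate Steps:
Mul(Add(Add(Mul(Mul(81, -20), Pow(2248, -1)), Mul(-951, Pow(45, -1))), -5010), Add(2941, Function('b')(-42, -66))) = Mul(Add(Add(Mul(Mul(81, -20), Pow(2248, -1)), Mul(-951, Pow(45, -1))), -5010), Add(2941, Add(-66, Mul(-1, -42)))) = Mul(Add(Add(Mul(-1620, Rational(1, 2248)), Mul(-951, Rational(1, 45))), -5010), Add(2941, Add(-66, 42))) = Mul(Add(Add(Rational(-405, 562), Rational(-317, 15)), -5010), Add(2941, -24)) = Mul(Add(Rational(-184229, 8430), -5010), 2917) = Mul(Rational(-42418529, 8430), 2917) = Rational(-123734849093, 8430)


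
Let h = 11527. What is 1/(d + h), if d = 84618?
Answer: 1/96145 ≈ 1.0401e-5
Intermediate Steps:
1/(d + h) = 1/(84618 + 11527) = 1/96145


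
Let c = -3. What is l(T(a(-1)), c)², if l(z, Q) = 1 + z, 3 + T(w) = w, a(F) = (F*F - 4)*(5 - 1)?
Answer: 196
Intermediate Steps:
a(F) = -16 + 4*F² (a(F) = (F² - 4)*4 = (-4 + F²)*4 = -16 + 4*F²)
T(w) = -3 + w
l(T(a(-1)), c)² = (1 + (-3 + (-16 + 4*(-1)²)))² = (1 + (-3 + (-16 + 4*1)))² = (1 + (-3 + (-16 + 4)))² = (1 + (-3 - 12))² = (1 - 15)² = (-14)² = 196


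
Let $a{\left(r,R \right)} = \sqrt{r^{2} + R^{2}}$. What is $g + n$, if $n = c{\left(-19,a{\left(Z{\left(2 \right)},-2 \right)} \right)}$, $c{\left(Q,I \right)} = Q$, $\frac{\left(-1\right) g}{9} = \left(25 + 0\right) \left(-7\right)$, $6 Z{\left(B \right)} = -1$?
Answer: $1556$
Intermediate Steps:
$Z{\left(B \right)} = - \frac{1}{6}$ ($Z{\left(B \right)} = \frac{1}{6} \left(-1\right) = - \frac{1}{6}$)
$g = 1575$ ($g = - 9 \left(25 + 0\right) \left(-7\right) = - 9 \cdot 25 \left(-7\right) = \left(-9\right) \left(-175\right) = 1575$)
$a{\left(r,R \right)} = \sqrt{R^{2} + r^{2}}$
$n = -19$
$g + n = 1575 - 19 = 1556$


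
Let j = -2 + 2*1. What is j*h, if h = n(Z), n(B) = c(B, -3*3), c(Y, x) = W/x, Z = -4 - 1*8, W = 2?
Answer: 0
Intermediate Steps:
Z = -12 (Z = -4 - 8 = -12)
c(Y, x) = 2/x
n(B) = -2/9 (n(B) = 2/((-3*3)) = 2/(-9) = 2*(-⅑) = -2/9)
h = -2/9 ≈ -0.22222
j = 0 (j = -2 + 2 = 0)
j*h = 0*(-2/9) = 0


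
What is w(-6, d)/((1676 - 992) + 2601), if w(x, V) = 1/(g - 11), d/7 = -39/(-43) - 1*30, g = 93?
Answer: 1/269370 ≈ 3.7124e-6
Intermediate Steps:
d = -8757/43 (d = 7*(-39/(-43) - 1*30) = 7*(-39*(-1/43) - 30) = 7*(39/43 - 30) = 7*(-1251/43) = -8757/43 ≈ -203.65)
w(x, V) = 1/82 (w(x, V) = 1/(93 - 11) = 1/82)
w(-6, d)/((1676 - 992) + 2601) = 1/(82*((1676 - 992) + 2601)) = 1/(82*(684 + 2601)) = (1/82)/3285 = (1/82)*(1/3285) = 1/269370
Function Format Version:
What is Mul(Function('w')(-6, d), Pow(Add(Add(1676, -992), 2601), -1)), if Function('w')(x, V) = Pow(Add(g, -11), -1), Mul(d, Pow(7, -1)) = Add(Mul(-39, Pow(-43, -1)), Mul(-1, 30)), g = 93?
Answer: Rational(1, 269370) ≈ 3.7124e-6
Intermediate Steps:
d = Rational(-8757, 43) (d = Mul(7, Add(Mul(-39, Pow(-43, -1)), Mul(-1, 30))) = Mul(7, Add(Mul(-39, Rational(-1, 43)), -30)) = Mul(7, Add(Rational(39, 43), -30)) = Mul(7, Rational(-1251, 43)) = Rational(-8757, 43) ≈ -203.65)
Function('w')(x, V) = Rational(1, 82) (Function('w')(x, V) = Pow(Add(93, -11), -1) = Pow(82, -1) = Rational(1, 82))
Mul(Function('w')(-6, d), Pow(Add(Add(1676, -992), 2601), -1)) = Mul(Rational(1, 82), Pow(Add(Add(1676, -992), 2601), -1)) = Mul(Rational(1, 82), Pow(Add(684, 2601), -1)) = Mul(Rational(1, 82), Pow(3285, -1)) = Mul(Rational(1, 82), Rational(1, 3285)) = Rational(1, 269370)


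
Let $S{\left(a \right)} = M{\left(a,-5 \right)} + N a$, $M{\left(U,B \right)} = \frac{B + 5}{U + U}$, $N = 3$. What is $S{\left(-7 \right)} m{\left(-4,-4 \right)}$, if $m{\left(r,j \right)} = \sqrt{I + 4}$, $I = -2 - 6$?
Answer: $- 42 i \approx - 42.0 i$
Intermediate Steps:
$I = -8$ ($I = -2 - 6 = -8$)
$m{\left(r,j \right)} = 2 i$ ($m{\left(r,j \right)} = \sqrt{-8 + 4} = \sqrt{-4} = 2 i$)
$M{\left(U,B \right)} = \frac{5 + B}{2 U}$
$S{\left(a \right)} = 3 a$ ($S{\left(a \right)} = \frac{5 - 5}{2 a} + 3 a = \frac{1}{2} \frac{1}{a} 0 + 3 a = 0 + 3 a = 3 a$)
$S{\left(-7 \right)} m{\left(-4,-4 \right)} = 3 \left(-7\right) 2 i = - 21 \cdot 2 i = - 42 i$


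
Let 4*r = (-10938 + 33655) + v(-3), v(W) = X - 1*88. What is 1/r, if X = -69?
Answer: 1/5640 ≈ 0.00017730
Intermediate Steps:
v(W) = -157 (v(W) = -69 - 1*88 = -69 - 88 = -157)
r = 5640 (r = ((-10938 + 33655) - 157)/4 = (22717 - 157)/4 = (1/4)*22560 = 5640)
1/r = 1/5640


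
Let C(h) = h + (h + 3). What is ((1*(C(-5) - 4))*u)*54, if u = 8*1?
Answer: -4752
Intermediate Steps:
C(h) = 3 + 2*h (C(h) = h + (3 + h) = 3 + 2*h)
u = 8
((1*(C(-5) - 4))*u)*54 = ((1*((3 + 2*(-5)) - 4))*8)*54 = ((1*((3 - 10) - 4))*8)*54 = ((1*(-7 - 4))*8)*54 = ((1*(-11))*8)*54 = -11*8*54 = -88*54 = -4752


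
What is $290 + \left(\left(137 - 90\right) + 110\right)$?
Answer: $447$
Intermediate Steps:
$290 + \left(\left(137 - 90\right) + 110\right) = 290 + \left(47 + 110\right) = 290 + 157 = 447$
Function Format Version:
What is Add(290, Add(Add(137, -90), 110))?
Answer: 447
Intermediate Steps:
Add(290, Add(Add(137, -90), 110)) = Add(290, Add(47, 110)) = Add(290, 157) = 447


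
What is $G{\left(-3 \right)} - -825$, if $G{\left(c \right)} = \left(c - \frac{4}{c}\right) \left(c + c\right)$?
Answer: $835$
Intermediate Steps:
$G{\left(c \right)} = 2 c \left(c - \frac{4}{c}\right)$ ($G{\left(c \right)} = \left(c - \frac{4}{c}\right) 2 c = 2 c \left(c - \frac{4}{c}\right)$)
$G{\left(-3 \right)} - -825 = \left(-8 + 2 \left(-3\right)^{2}\right) - -825 = \left(-8 + 2 \cdot 9\right) + 825 = \left(-8 + 18\right) + 825 = 10 + 825 = 835$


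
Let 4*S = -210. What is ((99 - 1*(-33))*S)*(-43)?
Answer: 297990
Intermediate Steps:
S = -105/2 (S = (¼)*(-210) = -105/2 ≈ -52.500)
((99 - 1*(-33))*S)*(-43) = ((99 - 1*(-33))*(-105/2))*(-43) = ((99 + 33)*(-105/2))*(-43) = (132*(-105/2))*(-43) = -6930*(-43) = 297990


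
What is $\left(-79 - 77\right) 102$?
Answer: $-15912$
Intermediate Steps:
$\left(-79 - 77\right) 102 = \left(-156\right) 102 = -15912$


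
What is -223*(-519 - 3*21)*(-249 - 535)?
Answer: -101752224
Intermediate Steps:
-223*(-519 - 3*21)*(-249 - 535) = -223*(-519 - 63)*(-784) = -(-129786)*(-784) = -223*456288 = -101752224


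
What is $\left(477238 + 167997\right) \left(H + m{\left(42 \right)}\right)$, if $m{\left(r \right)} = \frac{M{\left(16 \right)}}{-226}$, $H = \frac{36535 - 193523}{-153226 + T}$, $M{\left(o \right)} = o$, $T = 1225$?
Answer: $\frac{10661628274460}{17176113} \approx 6.2072 \cdot 10^{5}$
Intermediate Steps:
$H = \frac{156988}{152001}$ ($H = \frac{36535 - 193523}{-153226 + 1225} = - \frac{156988}{-152001} = \left(-156988\right) \left(- \frac{1}{152001}\right) = \frac{156988}{152001} \approx 1.0328$)
$m{\left(r \right)} = - \frac{8}{113}$ ($m{\left(r \right)} = \frac{16}{-226} = 16 \left(- \frac{1}{226}\right) = - \frac{8}{113}$)
$\left(477238 + 167997\right) \left(H + m{\left(42 \right)}\right) = \left(477238 + 167997\right) \left(\frac{156988}{152001} - \frac{8}{113}\right) = 645235 \cdot \frac{16523636}{17176113} = \frac{10661628274460}{17176113}$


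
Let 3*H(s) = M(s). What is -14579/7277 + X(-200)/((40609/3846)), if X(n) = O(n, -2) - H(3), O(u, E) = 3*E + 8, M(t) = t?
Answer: -564051269/295511693 ≈ -1.9087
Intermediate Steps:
H(s) = s/3
O(u, E) = 8 + 3*E
X(n) = 1 (X(n) = (8 + 3*(-2)) - 3/3 = (8 - 6) - 1*1 = 2 - 1 = 1)
-14579/7277 + X(-200)/((40609/3846)) = -14579/7277 + 1/(40609/3846) = -14579/7277 + 1*(3846/40609) = -14579/7277 + 3846/40609 = -564051269/295511693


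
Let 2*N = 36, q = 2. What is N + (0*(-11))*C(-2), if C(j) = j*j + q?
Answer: 18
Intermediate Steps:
C(j) = 2 + j**2 (C(j) = j*j + 2 = j**2 + 2 = 2 + j**2)
N = 18 (N = (1/2)*36 = 18)
N + (0*(-11))*C(-2) = 18 + (0*(-11))*(2 + (-2)**2) = 18 + 0*(2 + 4) = 18 + 0*6 = 18 + 0 = 18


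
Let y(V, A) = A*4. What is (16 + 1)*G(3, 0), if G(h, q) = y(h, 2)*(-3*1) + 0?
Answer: -408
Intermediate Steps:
y(V, A) = 4*A
G(h, q) = -24 (G(h, q) = (4*2)*(-3*1) + 0 = 8*(-3) + 0 = -24 + 0 = -24)
(16 + 1)*G(3, 0) = (16 + 1)*(-24) = 17*(-24) = -408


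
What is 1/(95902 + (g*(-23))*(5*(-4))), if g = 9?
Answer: 1/100042 ≈ 9.9958e-6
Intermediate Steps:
1/(95902 + (g*(-23))*(5*(-4))) = 1/(95902 + (9*(-23))*(5*(-4))) = 1/(95902 - 207*(-20)) = 1/(95902 + 4140) = 1/100042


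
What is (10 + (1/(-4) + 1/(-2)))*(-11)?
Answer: -407/4 ≈ -101.75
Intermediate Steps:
(10 + (1/(-4) + 1/(-2)))*(-11) = (10 + (1*(-¼) + 1*(-½)))*(-11) = (10 + (-¼ - ½))*(-11) = (10 - ¾)*(-11) = (37/4)*(-11) = -407/4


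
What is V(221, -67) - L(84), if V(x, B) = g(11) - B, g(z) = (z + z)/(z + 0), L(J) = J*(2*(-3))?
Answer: 573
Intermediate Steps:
L(J) = -6*J (L(J) = J*(-6) = -6*J)
g(z) = 2 (g(z) = (2*z)/z = 2)
V(x, B) = 2 - B
V(221, -67) - L(84) = (2 - 1*(-67)) - (-6)*84 = (2 + 67) - 1*(-504) = 69 + 504 = 573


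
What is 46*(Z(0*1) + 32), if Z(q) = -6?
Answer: 1196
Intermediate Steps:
46*(Z(0*1) + 32) = 46*(-6 + 32) = 46*26 = 1196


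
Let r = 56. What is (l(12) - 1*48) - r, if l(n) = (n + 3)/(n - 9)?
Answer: -99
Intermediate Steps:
l(n) = (3 + n)/(-9 + n)
(l(12) - 1*48) - r = ((3 + 12)/(-9 + 12) - 1*48) - 1*56 = (15/3 - 48) - 56 = ((1/3)*15 - 48) - 56 = (5 - 48) - 56 = -43 - 56 = -99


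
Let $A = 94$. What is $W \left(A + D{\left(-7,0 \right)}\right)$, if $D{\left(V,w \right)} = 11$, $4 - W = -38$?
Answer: $4410$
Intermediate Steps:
$W = 42$ ($W = 4 - -38 = 4 + 38 = 42$)
$W \left(A + D{\left(-7,0 \right)}\right) = 42 \left(94 + 11\right) = 42 \cdot 105 = 4410$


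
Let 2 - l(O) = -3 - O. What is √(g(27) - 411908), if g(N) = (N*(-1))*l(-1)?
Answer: 4*I*√25751 ≈ 641.88*I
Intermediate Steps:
l(O) = 5 + O (l(O) = 2 - (-3 - O) = 2 + (3 + O) = 5 + O)
g(N) = -4*N (g(N) = (N*(-1))*(5 - 1) = -N*4 = -4*N)
√(g(27) - 411908) = √(-4*27 - 411908) = √(-108 - 411908) = √(-412016) = 4*I*√25751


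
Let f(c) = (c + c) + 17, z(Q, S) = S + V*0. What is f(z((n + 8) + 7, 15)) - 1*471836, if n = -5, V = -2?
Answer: -471789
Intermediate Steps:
z(Q, S) = S (z(Q, S) = S - 2*0 = S + 0 = S)
f(c) = 17 + 2*c (f(c) = 2*c + 17 = 17 + 2*c)
f(z((n + 8) + 7, 15)) - 1*471836 = (17 + 2*15) - 1*471836 = (17 + 30) - 471836 = 47 - 471836 = -471789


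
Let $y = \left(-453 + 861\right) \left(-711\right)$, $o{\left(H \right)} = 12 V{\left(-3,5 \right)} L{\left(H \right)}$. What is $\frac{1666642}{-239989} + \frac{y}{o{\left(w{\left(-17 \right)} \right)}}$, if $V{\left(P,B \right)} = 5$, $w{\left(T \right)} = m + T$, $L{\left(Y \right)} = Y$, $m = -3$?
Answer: $\frac{148284997}{631550} \approx 234.8$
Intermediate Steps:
$w{\left(T \right)} = -3 + T$
$o{\left(H \right)} = 60 H$ ($o{\left(H \right)} = 12 \cdot 5 H = 60 H$)
$y = -290088$ ($y = 408 \left(-711\right) = -290088$)
$\frac{1666642}{-239989} + \frac{y}{o{\left(w{\left(-17 \right)} \right)}} = \frac{1666642}{-239989} - \frac{290088}{60 \left(-3 - 17\right)} = 1666642 \left(- \frac{1}{239989}\right) - \frac{290088}{60 \left(-20\right)} = - \frac{87718}{12631} - \frac{290088}{-1200} = - \frac{87718}{12631} - - \frac{12087}{50} = - \frac{87718}{12631} + \frac{12087}{50} = \frac{148284997}{631550}$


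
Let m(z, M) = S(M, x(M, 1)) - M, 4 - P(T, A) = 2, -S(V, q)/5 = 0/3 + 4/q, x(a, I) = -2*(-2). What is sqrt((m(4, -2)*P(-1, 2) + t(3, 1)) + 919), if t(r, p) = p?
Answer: sqrt(914) ≈ 30.232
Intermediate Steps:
x(a, I) = 4
S(V, q) = -20/q (S(V, q) = -5*(0/3 + 4/q) = -5*(0*(1/3) + 4/q) = -5*(0 + 4/q) = -20/q)
P(T, A) = 2 (P(T, A) = 4 - 1*2 = 4 - 2 = 2)
m(z, M) = -5 - M (m(z, M) = -20/4 - M = -20*1/4 - M = -5 - M)
sqrt((m(4, -2)*P(-1, 2) + t(3, 1)) + 919) = sqrt(((-5 - 1*(-2))*2 + 1) + 919) = sqrt(((-5 + 2)*2 + 1) + 919) = sqrt((-3*2 + 1) + 919) = sqrt((-6 + 1) + 919) = sqrt(-5 + 919) = sqrt(914)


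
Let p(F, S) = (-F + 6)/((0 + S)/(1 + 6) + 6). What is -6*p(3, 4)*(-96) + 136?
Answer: 9176/23 ≈ 398.96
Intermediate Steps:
p(F, S) = (6 - F)/(6 + S/7) (p(F, S) = (6 - F)/(S/7 + 6) = (6 - F)/(6 + S/7))
-6*p(3, 4)*(-96) + 136 = -42*(6 - 1*3)/(42 + 4)*(-96) + 136 = -42*(6 - 3)/46*(-96) + 136 = -42*3/46*(-96) + 136 = -6*21/46*(-96) + 136 = -63/23*(-96) + 136 = 6048/23 + 136 = 9176/23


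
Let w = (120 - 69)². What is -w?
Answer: -2601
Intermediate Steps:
w = 2601 (w = 51² = 2601)
-w = -1*2601 = -2601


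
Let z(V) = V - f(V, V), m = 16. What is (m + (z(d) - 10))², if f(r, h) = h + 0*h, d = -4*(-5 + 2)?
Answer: 36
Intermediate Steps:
d = 12 (d = -4*(-3) = 12)
f(r, h) = h (f(r, h) = h + 0 = h)
z(V) = 0 (z(V) = V - V = 0)
(m + (z(d) - 10))² = (16 + (0 - 10))² = (16 - 10)² = 6² = 36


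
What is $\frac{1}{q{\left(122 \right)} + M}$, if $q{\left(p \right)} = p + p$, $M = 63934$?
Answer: $\frac{1}{64178} \approx 1.5582 \cdot 10^{-5}$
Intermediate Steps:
$q{\left(p \right)} = 2 p$
$\frac{1}{q{\left(122 \right)} + M} = \frac{1}{2 \cdot 122 + 63934} = \frac{1}{244 + 63934} = \frac{1}{64178}$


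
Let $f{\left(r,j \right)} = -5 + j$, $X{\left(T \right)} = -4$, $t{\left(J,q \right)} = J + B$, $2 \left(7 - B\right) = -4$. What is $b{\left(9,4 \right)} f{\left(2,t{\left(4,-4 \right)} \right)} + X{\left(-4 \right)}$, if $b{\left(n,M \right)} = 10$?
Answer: $76$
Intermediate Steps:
$B = 9$ ($B = 7 - -2 = 7 + 2 = 9$)
$t{\left(J,q \right)} = 9 + J$ ($t{\left(J,q \right)} = J + 9 = 9 + J$)
$b{\left(9,4 \right)} f{\left(2,t{\left(4,-4 \right)} \right)} + X{\left(-4 \right)} = 10 \left(-5 + \left(9 + 4\right)\right) - 4 = 10 \left(-5 + 13\right) - 4 = 10 \cdot 8 - 4 = 80 - 4 = 76$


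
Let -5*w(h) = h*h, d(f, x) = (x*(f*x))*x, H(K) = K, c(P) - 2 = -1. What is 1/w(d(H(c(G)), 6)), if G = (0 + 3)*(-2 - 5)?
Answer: -5/46656 ≈ -0.00010717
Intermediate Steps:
G = -21 (G = 3*(-7) = -21)
c(P) = 1 (c(P) = 2 - 1 = 1)
d(f, x) = f*x³ (d(f, x) = (f*x²)*x = f*x³)
w(h) = -h²/5 (w(h) = -h*h/5 = -h²/5)
1/w(d(H(c(G)), 6)) = 1/(-(1*6³)²/5) = 1/(-(1*216)²/5) = 1/(-⅕*216²) = 1/(-⅕*46656) = 1/(-46656/5) = -5/46656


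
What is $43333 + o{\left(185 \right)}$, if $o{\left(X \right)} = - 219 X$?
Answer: $2818$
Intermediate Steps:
$43333 + o{\left(185 \right)} = 43333 - 40515 = 2818$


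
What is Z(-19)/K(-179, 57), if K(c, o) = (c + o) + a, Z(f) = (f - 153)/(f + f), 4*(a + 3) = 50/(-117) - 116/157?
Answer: -3159468/87456259 ≈ -0.036126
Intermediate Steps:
a = -120925/36738 (a = -3 + (50/(-117) - 116/157)/4 = -3 + (50*(-1/117) - 116*1/157)/4 = -3 + (-50/117 - 116/157)/4 = -3 + (¼)*(-21422/18369) = -3 - 10711/36738 = -120925/36738 ≈ -3.2915)
Z(f) = (-153 + f)/(2*f) (Z(f) = (-153 + f)/((2*f)) = (-153 + f)*(1/(2*f)) = (-153 + f)/(2*f))
K(c, o) = -120925/36738 + c + o (K(c, o) = (c + o) - 120925/36738 = -120925/36738 + c + o)
Z(-19)/K(-179, 57) = ((½)*(-153 - 19)/(-19))/(-120925/36738 - 179 + 57) = ((½)*(-1/19)*(-172))/(-4602961/36738) = (86/19)*(-36738/4602961) = -3159468/87456259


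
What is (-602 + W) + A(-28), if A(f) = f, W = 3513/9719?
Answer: -6119457/9719 ≈ -629.64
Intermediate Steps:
W = 3513/9719 (W = 3513*(1/9719) = 3513/9719 ≈ 0.36146)
(-602 + W) + A(-28) = (-602 + 3513/9719) - 28 = -5847325/9719 - 28 = -6119457/9719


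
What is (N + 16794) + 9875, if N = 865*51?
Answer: 70784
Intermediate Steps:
N = 44115
(N + 16794) + 9875 = (44115 + 16794) + 9875 = 60909 + 9875 = 70784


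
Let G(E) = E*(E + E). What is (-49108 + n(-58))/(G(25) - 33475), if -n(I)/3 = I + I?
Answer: 9752/6445 ≈ 1.5131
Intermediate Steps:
n(I) = -6*I (n(I) = -3*(I + I) = -6*I)
G(E) = 2*E² (G(E) = E*(2*E) = 2*E²)
(-49108 + n(-58))/(G(25) - 33475) = (-49108 - 6*(-58))/(2*25² - 33475) = (-49108 + 348)/(2*625 - 33475) = -48760/(1250 - 33475) = -48760/(-32225) = -48760*(-1/32225) = 9752/6445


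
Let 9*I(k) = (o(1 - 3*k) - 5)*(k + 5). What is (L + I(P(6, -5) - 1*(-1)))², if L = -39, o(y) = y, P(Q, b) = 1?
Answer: 177241/81 ≈ 2188.2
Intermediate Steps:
I(k) = (-4 - 3*k)*(5 + k)/9 (I(k) = (((1 - 3*k) - 5)*(k + 5))/9 = ((-4 - 3*k)*(5 + k))/9 = (-4 - 3*k)*(5 + k)/9)
(L + I(P(6, -5) - 1*(-1)))² = (-39 + (-20/9 - 19*(1 - 1*(-1))/9 - (1 - 1*(-1))²/3))² = (-39 + (-20/9 - 19*(1 + 1)/9 - (1 + 1)²/3))² = (-39 + (-20/9 - 19/9*2 - ⅓*2²))² = (-39 + (-20/9 - 38/9 - ⅓*4))² = (-39 + (-20/9 - 38/9 - 4/3))² = (-39 - 70/9)² = (-421/9)² = 177241/81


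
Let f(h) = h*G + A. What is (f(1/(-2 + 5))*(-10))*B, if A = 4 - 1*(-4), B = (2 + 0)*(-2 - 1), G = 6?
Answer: 600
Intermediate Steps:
B = -6 (B = 2*(-3) = -6)
A = 8 (A = 4 + 4 = 8)
f(h) = 8 + 6*h (f(h) = h*6 + 8 = 6*h + 8 = 8 + 6*h)
(f(1/(-2 + 5))*(-10))*B = ((8 + 6/(-2 + 5))*(-10))*(-6) = ((8 + 6/3)*(-10))*(-6) = ((8 + 6*(1/3))*(-10))*(-6) = ((8 + 2)*(-10))*(-6) = (10*(-10))*(-6) = -100*(-6) = 600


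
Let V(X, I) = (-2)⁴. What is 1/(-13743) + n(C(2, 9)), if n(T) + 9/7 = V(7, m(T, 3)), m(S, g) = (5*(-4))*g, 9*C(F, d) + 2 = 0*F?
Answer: 1415522/96201 ≈ 14.714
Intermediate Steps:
C(F, d) = -2/9 (C(F, d) = -2/9 + (0*F)/9 = -2/9 + (⅑)*0 = -2/9 + 0 = -2/9)
m(S, g) = -20*g
V(X, I) = 16
n(T) = 103/7 (n(T) = -9/7 + 16 = 103/7)
1/(-13743) + n(C(2, 9)) = 1/(-13743) + 103/7 = -1/13743 + 103/7 = 1415522/96201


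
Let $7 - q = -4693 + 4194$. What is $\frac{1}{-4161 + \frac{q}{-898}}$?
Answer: $- \frac{449}{1868542} \approx -0.00024029$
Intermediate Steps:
$q = 506$ ($q = 7 - \left(-4693 + 4194\right) = 7 - -499 = 7 + 499 = 506$)
$\frac{1}{-4161 + \frac{q}{-898}} = \frac{1}{-4161 + \frac{506}{-898}} = \frac{1}{-4161 + 506 \left(- \frac{1}{898}\right)} = \frac{1}{-4161 - \frac{253}{449}} = \frac{1}{- \frac{1868542}{449}} = - \frac{449}{1868542}$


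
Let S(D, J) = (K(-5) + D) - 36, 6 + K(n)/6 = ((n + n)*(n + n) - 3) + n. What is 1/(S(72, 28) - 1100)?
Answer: -1/548 ≈ -0.0018248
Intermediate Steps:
K(n) = -54 + 6*n + 24*n² (K(n) = -36 + 6*(((n + n)*(n + n) - 3) + n) = -36 + 6*(((2*n)*(2*n) - 3) + n) = -36 + 6*((4*n² - 3) + n) = -36 + 6*((-3 + 4*n²) + n) = -36 + 6*(-3 + n + 4*n²) = -36 + (-18 + 6*n + 24*n²) = -54 + 6*n + 24*n²)
S(D, J) = 480 + D (S(D, J) = ((-54 + 6*(-5) + 24*(-5)²) + D) - 36 = ((-54 - 30 + 24*25) + D) - 36 = ((-54 - 30 + 600) + D) - 36 = (516 + D) - 36 = 480 + D)
1/(S(72, 28) - 1100) = 1/((480 + 72) - 1100) = 1/(552 - 1100) = 1/(-548) = -1/548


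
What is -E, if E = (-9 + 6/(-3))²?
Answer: -121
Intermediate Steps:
E = 121 (E = (-9 + 6*(-⅓))² = (-9 - 2)² = (-11)² = 121)
-E = -1*121 = -121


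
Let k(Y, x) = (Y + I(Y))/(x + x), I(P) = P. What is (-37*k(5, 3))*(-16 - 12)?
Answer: 5180/3 ≈ 1726.7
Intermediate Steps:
k(Y, x) = Y/x (k(Y, x) = (Y + Y)/(x + x) = (2*Y)/((2*x)) = (2*Y)*(1/(2*x)) = Y/x)
(-37*k(5, 3))*(-16 - 12) = (-185/3)*(-16 - 12) = -185/3*(-28) = 5180/3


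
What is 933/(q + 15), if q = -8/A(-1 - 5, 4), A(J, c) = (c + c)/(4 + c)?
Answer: 933/7 ≈ 133.29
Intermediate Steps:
A(J, c) = 2*c/(4 + c) (A(J, c) = (2*c)/(4 + c) = 2*c/(4 + c))
q = -8 (q = -8/1 = -8*1 = -8)
933/(q + 15) = 933/(-8 + 15) = 933/7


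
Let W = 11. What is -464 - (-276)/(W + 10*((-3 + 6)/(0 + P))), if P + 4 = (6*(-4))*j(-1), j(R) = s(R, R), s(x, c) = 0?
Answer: -2696/7 ≈ -385.14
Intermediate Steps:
j(R) = 0
P = -4 (P = -4 + (6*(-4))*0 = -4 - 24*0 = -4 + 0 = -4)
-464 - (-276)/(W + 10*((-3 + 6)/(0 + P))) = -464 - (-276)/(11 + 10*((-3 + 6)/(0 - 4))) = -464 - (-276)/(11 + 10*(3/(-4))) = -464 - (-276)/(11 + 10*(3*(-¼))) = -464 - (-276)/(11 + 10*(-¾)) = -464 - (-276)/(11 - 15/2) = -464 - (-276)/7/2 = -464 - (-276)*2/7 = -464 - 1*(-552/7) = -464 + 552/7 = -2696/7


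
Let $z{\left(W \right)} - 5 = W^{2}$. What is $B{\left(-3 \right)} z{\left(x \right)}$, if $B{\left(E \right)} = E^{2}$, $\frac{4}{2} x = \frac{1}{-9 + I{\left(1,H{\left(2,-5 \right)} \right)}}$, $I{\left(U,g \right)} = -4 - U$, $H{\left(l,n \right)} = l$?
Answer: $\frac{35289}{784} \approx 45.011$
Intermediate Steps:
$x = - \frac{1}{28}$ ($x = \frac{1}{2 \left(-9 - 5\right)} = \frac{1}{2 \left(-14\right)} = \frac{1}{2} \left(- \frac{1}{14}\right) = - \frac{1}{28} \approx -0.035714$)
$z{\left(W \right)} = 5 + W^{2}$
$B{\left(-3 \right)} z{\left(x \right)} = \left(-3\right)^{2} \left(5 + \left(- \frac{1}{28}\right)^{2}\right) = 9 \left(5 + \frac{1}{784}\right) = 9 \cdot \frac{3921}{784} = \frac{35289}{784}$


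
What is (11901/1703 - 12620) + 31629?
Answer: 32384228/1703 ≈ 19016.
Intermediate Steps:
(11901/1703 - 12620) + 31629 = -21479959/1703 + 31629 = 32384228/1703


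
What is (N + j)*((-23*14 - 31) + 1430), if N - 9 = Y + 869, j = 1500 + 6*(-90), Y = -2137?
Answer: -322023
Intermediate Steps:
j = 960 (j = 1500 - 540 = 960)
N = -1259 (N = 9 + (-2137 + 869) = 9 - 1268 = -1259)
(N + j)*((-23*14 - 31) + 1430) = (-1259 + 960)*((-23*14 - 31) + 1430) = -299*((-322 - 31) + 1430) = -299*(-353 + 1430) = -299*1077 = -322023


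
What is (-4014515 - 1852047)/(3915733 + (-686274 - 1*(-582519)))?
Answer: -2933281/1905989 ≈ -1.5390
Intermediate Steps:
(-4014515 - 1852047)/(3915733 + (-686274 - 1*(-582519))) = -5866562/(3915733 + (-686274 + 582519)) = -5866562/(3915733 - 103755) = -5866562/3811978 = -5866562*1/3811978 = -2933281/1905989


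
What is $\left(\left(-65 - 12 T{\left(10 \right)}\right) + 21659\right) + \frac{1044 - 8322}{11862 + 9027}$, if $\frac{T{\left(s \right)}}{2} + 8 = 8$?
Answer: $\frac{150356596}{6963} \approx 21594.0$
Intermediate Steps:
$T{\left(s \right)} = 0$ ($T{\left(s \right)} = -16 + 2 \cdot 8 = -16 + 16 = 0$)
$\left(\left(-65 - 12 T{\left(10 \right)}\right) + 21659\right) + \frac{1044 - 8322}{11862 + 9027} = \left(\left(-65 - 0\right) + 21659\right) + \frac{1044 - 8322}{11862 + 9027} = \left(\left(-65 + 0\right) + 21659\right) - \frac{7278}{20889} = \left(-65 + 21659\right) - \frac{2426}{6963} = 21594 - \frac{2426}{6963} = \frac{150356596}{6963}$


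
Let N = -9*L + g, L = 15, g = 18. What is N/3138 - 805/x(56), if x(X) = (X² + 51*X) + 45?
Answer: -1077473/6314702 ≈ -0.17063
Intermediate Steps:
x(X) = 45 + X² + 51*X
N = -117 (N = -9*15 + 18 = -135 + 18 = -117)
N/3138 - 805/x(56) = -117/3138 - 805/(45 + 56² + 51*56) = -117*1/3138 - 805/(45 + 3136 + 2856) = -39/1046 - 805/6037 = -1077473/6314702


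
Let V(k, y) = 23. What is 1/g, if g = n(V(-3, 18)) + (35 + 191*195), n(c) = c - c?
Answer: 1/37280 ≈ 2.6824e-5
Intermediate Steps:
n(c) = 0
g = 37280 (g = 0 + (35 + 191*195) = 0 + (35 + 37245) = 0 + 37280 = 37280)
1/g = 1/37280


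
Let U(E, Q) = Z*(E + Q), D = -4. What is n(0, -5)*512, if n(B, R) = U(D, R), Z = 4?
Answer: -18432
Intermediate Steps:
U(E, Q) = 4*E + 4*Q (U(E, Q) = 4*(E + Q) = 4*E + 4*Q)
n(B, R) = -16 + 4*R (n(B, R) = 4*(-4) + 4*R = -16 + 4*R)
n(0, -5)*512 = (-16 + 4*(-5))*512 = (-16 - 20)*512 = -36*512 = -18432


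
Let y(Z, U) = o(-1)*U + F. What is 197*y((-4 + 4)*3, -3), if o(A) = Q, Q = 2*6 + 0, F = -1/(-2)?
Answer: -13987/2 ≈ -6993.5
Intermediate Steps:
F = ½ (F = -1*(-½) = ½ ≈ 0.50000)
Q = 12 (Q = 12 + 0 = 12)
o(A) = 12
y(Z, U) = ½ + 12*U (y(Z, U) = 12*U + ½ = ½ + 12*U)
197*y((-4 + 4)*3, -3) = 197*(½ + 12*(-3)) = 197*(½ - 36) = 197*(-71/2) = -13987/2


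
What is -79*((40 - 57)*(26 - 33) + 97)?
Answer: -17064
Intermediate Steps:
-79*((40 - 57)*(26 - 33) + 97) = -79*(-17*(-7) + 97) = -79*(119 + 97) = -79*216 = -17064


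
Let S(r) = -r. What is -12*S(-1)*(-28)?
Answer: 336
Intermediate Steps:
-12*S(-1)*(-28) = -(-12)*(-1)*(-28) = -12*1*(-28) = -12*(-28) = 336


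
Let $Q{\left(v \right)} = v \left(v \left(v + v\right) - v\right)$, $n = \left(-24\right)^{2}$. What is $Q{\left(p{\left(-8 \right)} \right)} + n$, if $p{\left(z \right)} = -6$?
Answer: $108$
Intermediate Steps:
$n = 576$
$Q{\left(v \right)} = v \left(- v + 2 v^{2}\right)$ ($Q{\left(v \right)} = v \left(v 2 v - v\right) = v \left(2 v^{2} - v\right) = v \left(- v + 2 v^{2}\right)$)
$Q{\left(p{\left(-8 \right)} \right)} + n = \left(-6\right)^{2} \left(-1 + 2 \left(-6\right)\right) + 576 = 36 \left(-1 - 12\right) + 576 = 36 \left(-13\right) + 576 = -468 + 576 = 108$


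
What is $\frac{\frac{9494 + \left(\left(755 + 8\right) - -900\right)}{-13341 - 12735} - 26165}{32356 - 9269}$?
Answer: $- \frac{227429899}{200672204} \approx -1.1333$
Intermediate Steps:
$\frac{\frac{9494 + \left(\left(755 + 8\right) - -900\right)}{-13341 - 12735} - 26165}{32356 - 9269} = \frac{\frac{9494 + \left(763 + 900\right)}{-26076} - 26165}{23087} = \left(\left(9494 + 1663\right) \left(- \frac{1}{26076}\right) - 26165\right) \frac{1}{23087} = \left(11157 \left(- \frac{1}{26076}\right) - 26165\right) \frac{1}{23087} = \left(- \frac{3719}{8692} - 26165\right) \frac{1}{23087} = \left(- \frac{227429899}{8692}\right) \frac{1}{23087} = - \frac{227429899}{200672204}$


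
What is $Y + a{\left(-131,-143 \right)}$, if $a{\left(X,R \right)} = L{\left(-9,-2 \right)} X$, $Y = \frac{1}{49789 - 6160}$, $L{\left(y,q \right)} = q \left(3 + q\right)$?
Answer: $\frac{11430799}{43629} \approx 262.0$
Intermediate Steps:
$Y = \frac{1}{43629} \approx 2.2921 \cdot 10^{-5}$
$a{\left(X,R \right)} = - 2 X$ ($a{\left(X,R \right)} = - 2 \left(3 - 2\right) X = \left(-2\right) 1 X = - 2 X$)
$Y + a{\left(-131,-143 \right)} = \frac{1}{43629} - -262 = \frac{1}{43629} + 262 = \frac{11430799}{43629}$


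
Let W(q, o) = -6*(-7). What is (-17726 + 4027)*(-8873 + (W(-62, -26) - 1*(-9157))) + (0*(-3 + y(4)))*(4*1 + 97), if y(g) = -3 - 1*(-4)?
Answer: -4465874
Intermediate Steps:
y(g) = 1 (y(g) = -3 + 4 = 1)
W(q, o) = 42
(-17726 + 4027)*(-8873 + (W(-62, -26) - 1*(-9157))) + (0*(-3 + y(4)))*(4*1 + 97) = (-17726 + 4027)*(-8873 + (42 - 1*(-9157))) + (0*(-3 + 1))*(4*1 + 97) = -13699*(-8873 + (42 + 9157)) + (0*(-2))*(4 + 97) = -13699*(-8873 + 9199) + 0*101 = -13699*326 + 0 = -4465874 + 0 = -4465874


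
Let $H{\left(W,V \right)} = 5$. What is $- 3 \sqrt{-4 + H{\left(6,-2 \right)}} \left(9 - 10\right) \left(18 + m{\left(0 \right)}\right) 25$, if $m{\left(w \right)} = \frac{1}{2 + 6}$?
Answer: $\frac{10875}{8} \approx 1359.4$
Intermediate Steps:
$m{\left(w \right)} = \frac{1}{8}$
$- 3 \sqrt{-4 + H{\left(6,-2 \right)}} \left(9 - 10\right) \left(18 + m{\left(0 \right)}\right) 25 = - 3 \sqrt{-4 + 5} \left(9 - 10\right) \left(18 + \frac{1}{8}\right) 25 = - 3 \sqrt{1} \left(\left(-1\right) \frac{145}{8}\right) 25 = \left(-3\right) 1 \left(- \frac{145}{8}\right) 25 = \left(-3\right) \left(- \frac{145}{8}\right) 25 = \frac{435}{8} \cdot 25 = \frac{10875}{8}$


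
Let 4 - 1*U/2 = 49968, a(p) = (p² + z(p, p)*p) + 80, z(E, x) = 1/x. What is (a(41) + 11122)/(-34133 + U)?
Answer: -12884/134061 ≈ -0.096105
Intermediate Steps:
a(p) = 81 + p² (a(p) = (p² + p/p) + 80 = (p² + 1) + 80 = (1 + p²) + 80 = 81 + p²)
U = -99928 (U = 8 - 2*49968 = 8 - 99936 = -99928)
(a(41) + 11122)/(-34133 + U) = ((81 + 41²) + 11122)/(-34133 - 99928) = ((81 + 1681) + 11122)/(-134061) = (1762 + 11122)*(-1/134061) = 12884*(-1/134061) = -12884/134061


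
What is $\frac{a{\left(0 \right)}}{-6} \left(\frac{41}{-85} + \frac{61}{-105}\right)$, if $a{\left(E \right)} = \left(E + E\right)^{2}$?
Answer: $0$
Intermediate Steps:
$a{\left(E \right)} = 4 E^{2}$ ($a{\left(E \right)} = \left(2 E\right)^{2} = 4 E^{2}$)
$\frac{a{\left(0 \right)}}{-6} \left(\frac{41}{-85} + \frac{61}{-105}\right) = \frac{4 \cdot 0^{2}}{-6} \left(\frac{41}{-85} + \frac{61}{-105}\right) = 4 \cdot 0 \left(- \frac{1}{6}\right) \left(41 \left(- \frac{1}{85}\right) + 61 \left(- \frac{1}{105}\right)\right) = 0 \left(- \frac{1}{6}\right) \left(- \frac{41}{85} - \frac{61}{105}\right) = 0 \left(- \frac{1898}{1785}\right) = 0$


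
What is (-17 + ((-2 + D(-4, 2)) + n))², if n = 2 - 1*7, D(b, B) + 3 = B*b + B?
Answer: 1089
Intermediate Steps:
D(b, B) = -3 + B + B*b (D(b, B) = -3 + (B*b + B) = -3 + (B + B*b) = -3 + B + B*b)
n = -5 (n = 2 - 7 = -5)
(-17 + ((-2 + D(-4, 2)) + n))² = (-17 + ((-2 + (-3 + 2 + 2*(-4))) - 5))² = (-17 + ((-2 + (-3 + 2 - 8)) - 5))² = (-17 + ((-2 - 9) - 5))² = (-17 + (-11 - 5))² = (-17 - 16)² = (-33)² = 1089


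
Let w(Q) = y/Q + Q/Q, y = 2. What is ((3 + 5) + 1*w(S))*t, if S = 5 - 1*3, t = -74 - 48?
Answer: -1220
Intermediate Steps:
t = -122
S = 2 (S = 5 - 3 = 2)
w(Q) = 1 + 2/Q (w(Q) = 2/Q + Q/Q = 2/Q + 1 = 1 + 2/Q)
((3 + 5) + 1*w(S))*t = ((3 + 5) + 1*((2 + 2)/2))*(-122) = (8 + 1*((½)*4))*(-122) = (8 + 1*2)*(-122) = (8 + 2)*(-122) = 10*(-122) = -1220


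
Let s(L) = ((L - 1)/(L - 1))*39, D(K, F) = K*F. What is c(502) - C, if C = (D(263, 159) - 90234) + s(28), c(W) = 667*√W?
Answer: 48378 + 667*√502 ≈ 63322.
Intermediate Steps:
D(K, F) = F*K
s(L) = 39 (s(L) = ((-1 + L)/(-1 + L))*39 = 1*39 = 39)
C = -48378 (C = (159*263 - 90234) + 39 = (41817 - 90234) + 39 = -48417 + 39 = -48378)
c(502) - C = 667*√502 - 1*(-48378) = 667*√502 + 48378 = 48378 + 667*√502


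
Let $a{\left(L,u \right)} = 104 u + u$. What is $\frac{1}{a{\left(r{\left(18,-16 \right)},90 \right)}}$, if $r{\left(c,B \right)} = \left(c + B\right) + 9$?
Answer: $\frac{1}{9450} \approx 0.00010582$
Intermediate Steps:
$r{\left(c,B \right)} = 9 + B + c$ ($r{\left(c,B \right)} = \left(B + c\right) + 9 = 9 + B + c$)
$a{\left(L,u \right)} = 105 u$
$\frac{1}{a{\left(r{\left(18,-16 \right)},90 \right)}} = \frac{1}{105 \cdot 90} = \frac{1}{9450}$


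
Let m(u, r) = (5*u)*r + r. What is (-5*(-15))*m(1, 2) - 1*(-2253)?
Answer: 3153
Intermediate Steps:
m(u, r) = r + 5*r*u (m(u, r) = 5*r*u + r = r + 5*r*u)
(-5*(-15))*m(1, 2) - 1*(-2253) = (-5*(-15))*(2*(1 + 5*1)) - 1*(-2253) = 75*(2*(1 + 5)) + 2253 = 75*(2*6) + 2253 = 75*12 + 2253 = 900 + 2253 = 3153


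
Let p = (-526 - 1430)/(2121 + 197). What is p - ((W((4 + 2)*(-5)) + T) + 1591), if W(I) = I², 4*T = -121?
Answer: -11411949/4636 ≈ -2461.6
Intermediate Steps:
T = -121/4 (T = (¼)*(-121) = -121/4 ≈ -30.250)
p = -978/1159 (p = -1956/2318 = -1956*1/2318 = -978/1159 ≈ -0.84383)
p - ((W((4 + 2)*(-5)) + T) + 1591) = -978/1159 - ((((4 + 2)*(-5))² - 121/4) + 1591) = -978/1159 - (((6*(-5))² - 121/4) + 1591) = -978/1159 - (((-30)² - 121/4) + 1591) = -978/1159 - ((900 - 121/4) + 1591) = -978/1159 - (3479/4 + 1591) = -978/1159 - 1*9843/4 = -978/1159 - 9843/4 = -11411949/4636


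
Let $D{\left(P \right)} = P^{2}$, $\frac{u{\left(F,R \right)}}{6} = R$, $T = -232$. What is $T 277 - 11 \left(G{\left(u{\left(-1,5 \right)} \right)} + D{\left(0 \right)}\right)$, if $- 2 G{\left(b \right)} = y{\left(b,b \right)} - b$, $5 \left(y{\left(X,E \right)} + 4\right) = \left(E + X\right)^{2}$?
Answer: $-60491$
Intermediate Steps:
$y{\left(X,E \right)} = -4 + \frac{\left(E + X\right)^{2}}{5}$
$u{\left(F,R \right)} = 6 R$
$G{\left(b \right)} = 2 + \frac{b}{2} - \frac{2 b^{2}}{5}$ ($G{\left(b \right)} = - \frac{\left(-4 + \frac{\left(b + b\right)^{2}}{5}\right) - b}{2} = - \frac{\left(-4 + \frac{\left(2 b\right)^{2}}{5}\right) - b}{2} = - \frac{\left(-4 + \frac{4 b^{2}}{5}\right) - b}{2} = - \frac{-4 - b + \frac{4 b^{2}}{5}}{2} = 2 + \frac{b}{2} - \frac{2 b^{2}}{5}$)
$T 277 - 11 \left(G{\left(u{\left(-1,5 \right)} \right)} + D{\left(0 \right)}\right) = \left(-232\right) 277 - 11 \left(\left(2 + \frac{6 \cdot 5}{2} - \frac{2 \left(6 \cdot 5\right)^{2}}{5}\right) + 0^{2}\right) = -64264 - 11 \left(\left(2 + \frac{1}{2} \cdot 30 - \frac{2 \cdot 30^{2}}{5}\right) + 0\right) = -64264 - 11 \left(\left(2 + 15 - 360\right) + 0\right) = -64264 - 11 \left(-343 + 0\right) = -64264 - -3773 = -64264 + 3773 = -60491$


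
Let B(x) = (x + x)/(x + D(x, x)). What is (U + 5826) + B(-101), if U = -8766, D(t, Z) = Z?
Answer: -2939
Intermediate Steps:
B(x) = 1 (B(x) = (x + x)/(x + x) = (2*x)/((2*x)) = (2*x)*(1/(2*x)) = 1)
(U + 5826) + B(-101) = (-8766 + 5826) + 1 = -2940 + 1 = -2939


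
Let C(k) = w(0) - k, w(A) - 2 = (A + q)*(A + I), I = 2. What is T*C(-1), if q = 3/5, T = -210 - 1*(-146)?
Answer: -1344/5 ≈ -268.80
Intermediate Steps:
T = -64 (T = -210 + 146 = -64)
q = ⅗ (q = 3*(⅕) = ⅗ ≈ 0.60000)
w(A) = 2 + (2 + A)*(⅗ + A) (w(A) = 2 + (A + ⅗)*(A + 2) = 2 + (⅗ + A)*(2 + A) = 2 + (2 + A)*(⅗ + A))
C(k) = 16/5 - k (C(k) = (16/5 + 0² + (13/5)*0) - k = (16/5 + 0 + 0) - k = 16/5 - k)
T*C(-1) = -64*(16/5 - 1*(-1)) = -64*(16/5 + 1) = -64*21/5 = -1344/5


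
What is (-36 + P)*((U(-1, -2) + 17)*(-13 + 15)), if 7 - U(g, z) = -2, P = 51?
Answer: 780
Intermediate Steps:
U(g, z) = 9 (U(g, z) = 7 - 1*(-2) = 7 + 2 = 9)
(-36 + P)*((U(-1, -2) + 17)*(-13 + 15)) = (-36 + 51)*((9 + 17)*(-13 + 15)) = 15*(26*2) = 15*52 = 780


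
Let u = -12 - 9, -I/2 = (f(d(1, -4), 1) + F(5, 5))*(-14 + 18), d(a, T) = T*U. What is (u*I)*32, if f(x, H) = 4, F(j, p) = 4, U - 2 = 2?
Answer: 43008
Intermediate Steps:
U = 4 (U = 2 + 2 = 4)
d(a, T) = 4*T (d(a, T) = T*4 = 4*T)
I = -64 (I = -2*(4 + 4)*(-14 + 18) = -16*4 = -2*32 = -64)
u = -21
(u*I)*32 = -21*(-64)*32 = 1344*32 = 43008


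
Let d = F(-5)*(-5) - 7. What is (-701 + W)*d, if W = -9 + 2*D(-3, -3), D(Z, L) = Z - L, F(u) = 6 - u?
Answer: 44020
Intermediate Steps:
d = -62 (d = (6 - 1*(-5))*(-5) - 7 = (6 + 5)*(-5) - 7 = 11*(-5) - 7 = -55 - 7 = -62)
W = -9 (W = -9 + 2*(-3 - 1*(-3)) = -9 + 2*(-3 + 3) = -9 + 2*0 = -9 + 0 = -9)
(-701 + W)*d = (-701 - 9)*(-62) = -710*(-62) = 44020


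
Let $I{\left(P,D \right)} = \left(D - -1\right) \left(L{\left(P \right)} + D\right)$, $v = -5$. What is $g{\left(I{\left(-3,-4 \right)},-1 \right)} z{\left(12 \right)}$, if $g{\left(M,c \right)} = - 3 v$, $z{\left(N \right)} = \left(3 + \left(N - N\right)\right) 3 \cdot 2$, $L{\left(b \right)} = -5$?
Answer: $270$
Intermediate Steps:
$z{\left(N \right)} = 18$ ($z{\left(N \right)} = \left(3 + 0\right) 6 = 3 \cdot 6 = 18$)
$I{\left(P,D \right)} = \left(1 + D\right) \left(-5 + D\right)$ ($I{\left(P,D \right)} = \left(D - -1\right) \left(-5 + D\right) = \left(D + 1\right) \left(-5 + D\right) = \left(1 + D\right) \left(-5 + D\right)$)
$g{\left(M,c \right)} = 15$ ($g{\left(M,c \right)} = \left(-3\right) \left(-5\right) = 15$)
$g{\left(I{\left(-3,-4 \right)},-1 \right)} z{\left(12 \right)} = 15 \cdot 18 = 270$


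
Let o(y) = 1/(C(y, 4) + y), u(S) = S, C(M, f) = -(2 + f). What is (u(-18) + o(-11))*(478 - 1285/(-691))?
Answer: -101795981/11747 ≈ -8665.7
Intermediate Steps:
C(M, f) = -2 - f
o(y) = 1/(-6 + y) (o(y) = 1/((-2 - 1*4) + y) = 1/((-2 - 4) + y) = 1/(-6 + y))
(u(-18) + o(-11))*(478 - 1285/(-691)) = (-18 + 1/(-6 - 11))*(478 - 1285/(-691)) = (-18 + 1/(-17))*(478 - 1285*(-1/691)) = (-18 - 1/17)*(478 + 1285/691) = -307/17*331583/691 = -101795981/11747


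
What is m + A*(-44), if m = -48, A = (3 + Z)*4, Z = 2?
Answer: -928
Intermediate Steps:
A = 20 (A = (3 + 2)*4 = 5*4 = 20)
m + A*(-44) = -48 + 20*(-44) = -48 - 880 = -928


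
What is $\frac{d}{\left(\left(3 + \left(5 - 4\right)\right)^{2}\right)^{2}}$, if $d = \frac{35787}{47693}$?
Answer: $\frac{35787}{12209408} \approx 0.0029311$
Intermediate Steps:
$d = \frac{35787}{47693}$ ($d = 35787 \cdot \frac{1}{47693} = \frac{35787}{47693} \approx 0.75036$)
$\frac{d}{\left(\left(3 + \left(5 - 4\right)\right)^{2}\right)^{2}} = \frac{35787}{47693 \left(\left(3 + \left(5 - 4\right)\right)^{2}\right)^{2}} = \frac{35787}{47693 \left(\left(3 + 1\right)^{2}\right)^{2}} = \frac{35787}{47693 \left(4^{2}\right)^{2}} = \frac{35787}{47693 \cdot 16^{2}} = \frac{35787}{47693 \cdot 256} = \frac{35787}{47693} \cdot \frac{1}{256} = \frac{35787}{12209408}$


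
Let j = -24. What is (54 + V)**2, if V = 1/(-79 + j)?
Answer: 30924721/10609 ≈ 2915.0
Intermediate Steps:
V = -1/103 (V = 1/(-79 - 24) = 1/(-103) = -1/103 ≈ -0.0097087)
(54 + V)**2 = (54 - 1/103)**2 = (5561/103)**2 = 30924721/10609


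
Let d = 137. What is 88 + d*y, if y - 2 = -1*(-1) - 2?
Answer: 225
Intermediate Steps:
y = 1 (y = 2 + (-1*(-1) - 2) = 2 + (1 - 2) = 2 - 1 = 1)
88 + d*y = 88 + 137*1 = 88 + 137 = 225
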